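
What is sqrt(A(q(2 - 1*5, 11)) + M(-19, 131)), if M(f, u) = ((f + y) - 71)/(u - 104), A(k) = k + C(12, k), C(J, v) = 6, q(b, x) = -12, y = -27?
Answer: I*sqrt(93)/3 ≈ 3.2146*I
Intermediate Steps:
A(k) = 6 + k (A(k) = k + 6 = 6 + k)
M(f, u) = (-98 + f)/(-104 + u) (M(f, u) = ((f - 27) - 71)/(u - 104) = ((-27 + f) - 71)/(-104 + u) = (-98 + f)/(-104 + u))
sqrt(A(q(2 - 1*5, 11)) + M(-19, 131)) = sqrt((6 - 12) + (-98 - 19)/(-104 + 131)) = sqrt(-6 - 117/27) = sqrt(-6 + (1/27)*(-117)) = sqrt(-6 - 13/3) = sqrt(-31/3) = I*sqrt(93)/3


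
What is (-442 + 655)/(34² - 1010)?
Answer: 213/146 ≈ 1.4589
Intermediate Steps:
(-442 + 655)/(34² - 1010) = 213/(1156 - 1010) = 213/146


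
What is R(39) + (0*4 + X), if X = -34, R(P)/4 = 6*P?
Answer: 902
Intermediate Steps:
R(P) = 24*P (R(P) = 4*(6*P) = 24*P)
R(39) + (0*4 + X) = 24*39 + (0*4 - 34) = 936 + (0 - 34) = 936 - 34 = 902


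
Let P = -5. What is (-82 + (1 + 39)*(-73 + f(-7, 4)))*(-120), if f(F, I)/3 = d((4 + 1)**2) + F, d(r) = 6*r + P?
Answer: -1626960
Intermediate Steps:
d(r) = -5 + 6*r (d(r) = 6*r - 5 = -5 + 6*r)
f(F, I) = 435 + 3*F (f(F, I) = 3*((-5 + 6*(4 + 1)**2) + F) = 3*((-5 + 6*5**2) + F) = 3*((-5 + 6*25) + F) = 3*((-5 + 150) + F) = 3*(145 + F) = 435 + 3*F)
(-82 + (1 + 39)*(-73 + f(-7, 4)))*(-120) = (-82 + (1 + 39)*(-73 + (435 + 3*(-7))))*(-120) = (-82 + 40*(-73 + (435 - 21)))*(-120) = (-82 + 40*(-73 + 414))*(-120) = (-82 + 40*341)*(-120) = (-82 + 13640)*(-120) = 13558*(-120) = -1626960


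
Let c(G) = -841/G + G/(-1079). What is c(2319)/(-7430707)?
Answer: 6285200/18593122486107 ≈ 3.3804e-7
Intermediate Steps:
c(G) = -841/G - G/1079 (c(G) = -841/G + G*(-1/1079) = -841/G - G/1079)
c(2319)/(-7430707) = (-841/2319 - 1/1079*2319)/(-7430707) = (-841*1/2319 - 2319/1079)*(-1/7430707) = (-841/2319 - 2319/1079)*(-1/7430707) = -6285200/2502201*(-1/7430707) = 6285200/18593122486107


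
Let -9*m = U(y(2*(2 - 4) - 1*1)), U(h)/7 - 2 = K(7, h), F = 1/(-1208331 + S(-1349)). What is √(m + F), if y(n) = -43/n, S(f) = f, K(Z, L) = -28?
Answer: √16645329184355/907260 ≈ 4.4969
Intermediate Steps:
F = -1/1209680 (F = 1/(-1208331 - 1349) = 1/(-1209680) = -1/1209680 ≈ -8.2667e-7)
U(h) = -182 (U(h) = 14 + 7*(-28) = 14 - 196 = -182)
m = 182/9 (m = -⅑*(-182) = 182/9 ≈ 20.222)
√(m + F) = √(182/9 - 1/1209680) = √(220161751/10887120) = √16645329184355/907260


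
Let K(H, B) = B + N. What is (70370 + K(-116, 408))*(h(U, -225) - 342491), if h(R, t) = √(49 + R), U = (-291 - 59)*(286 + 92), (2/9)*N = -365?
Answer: -47356573061/2 + 967897*I*√2699/2 ≈ -2.3678e+10 + 2.5142e+7*I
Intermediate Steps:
N = -3285/2 (N = (9/2)*(-365) = -3285/2 ≈ -1642.5)
K(H, B) = -3285/2 + B (K(H, B) = B - 3285/2 = -3285/2 + B)
U = -132300 (U = -350*378 = -132300)
(70370 + K(-116, 408))*(h(U, -225) - 342491) = (70370 + (-3285/2 + 408))*(√(49 - 132300) - 342491) = (70370 - 2469/2)*(√(-132251) - 342491) = 138271*(7*I*√2699 - 342491)/2 = 138271*(-342491 + 7*I*√2699)/2 = -47356573061/2 + 967897*I*√2699/2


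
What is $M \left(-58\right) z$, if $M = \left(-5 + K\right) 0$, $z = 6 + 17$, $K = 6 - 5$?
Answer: $0$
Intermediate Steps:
$K = 1$
$z = 23$
$M = 0$ ($M = \left(-5 + 1\right) 0 = \left(-4\right) 0 = 0$)
$M \left(-58\right) z = 0 \left(-58\right) 23 = 0 \cdot 23 = 0$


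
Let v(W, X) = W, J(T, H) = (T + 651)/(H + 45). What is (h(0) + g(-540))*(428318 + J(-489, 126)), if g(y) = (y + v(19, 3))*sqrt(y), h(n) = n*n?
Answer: -25439575560*I*sqrt(15)/19 ≈ -5.1856e+9*I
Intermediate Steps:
J(T, H) = (651 + T)/(45 + H)
h(n) = n**2
g(y) = sqrt(y)*(19 + y) (g(y) = (y + 19)*sqrt(y) = (19 + y)*sqrt(y) = sqrt(y)*(19 + y))
(h(0) + g(-540))*(428318 + J(-489, 126)) = (0**2 + sqrt(-540)*(19 - 540))*(428318 + (651 - 489)/(45 + 126)) = (0 + (6*I*sqrt(15))*(-521))*(428318 + 162/171) = (0 - 3126*I*sqrt(15))*(428318 + (1/171)*162) = (-3126*I*sqrt(15))*(428318 + 18/19) = -3126*I*sqrt(15)*(8138060/19) = -25439575560*I*sqrt(15)/19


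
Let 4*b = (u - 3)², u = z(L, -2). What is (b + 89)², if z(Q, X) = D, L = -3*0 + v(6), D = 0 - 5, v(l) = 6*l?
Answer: 11025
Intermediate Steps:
D = -5
L = 36 (L = -3*0 + 6*6 = 0 + 36 = 36)
z(Q, X) = -5
u = -5
b = 16 (b = (-5 - 3)²/4 = (¼)*(-8)² = (¼)*64 = 16)
(b + 89)² = (16 + 89)² = 105² = 11025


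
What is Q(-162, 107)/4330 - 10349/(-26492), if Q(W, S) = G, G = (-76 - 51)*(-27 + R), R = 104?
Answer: -107127049/57355180 ≈ -1.8678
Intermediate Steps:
G = -9779 (G = (-76 - 51)*(-27 + 104) = -127*77 = -9779)
Q(W, S) = -9779
Q(-162, 107)/4330 - 10349/(-26492) = -9779/4330 - 10349/(-26492) = -9779*1/4330 - 10349*(-1/26492) = -9779/4330 + 10349/26492 = -107127049/57355180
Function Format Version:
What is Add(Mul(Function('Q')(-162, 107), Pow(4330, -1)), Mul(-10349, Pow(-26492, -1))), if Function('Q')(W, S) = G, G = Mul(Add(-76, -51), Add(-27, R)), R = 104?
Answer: Rational(-107127049, 57355180) ≈ -1.8678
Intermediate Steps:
G = -9779 (G = Mul(Add(-76, -51), Add(-27, 104)) = Mul(-127, 77) = -9779)
Function('Q')(W, S) = -9779
Add(Mul(Function('Q')(-162, 107), Pow(4330, -1)), Mul(-10349, Pow(-26492, -1))) = Add(Mul(-9779, Pow(4330, -1)), Mul(-10349, Pow(-26492, -1))) = Add(Mul(-9779, Rational(1, 4330)), Mul(-10349, Rational(-1, 26492))) = Add(Rational(-9779, 4330), Rational(10349, 26492)) = Rational(-107127049, 57355180)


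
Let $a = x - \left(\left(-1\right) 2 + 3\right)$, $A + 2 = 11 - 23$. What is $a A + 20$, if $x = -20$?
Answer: $314$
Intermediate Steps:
$A = -14$ ($A = -2 + \left(11 - 23\right) = -2 - 12 = -14$)
$a = -21$ ($a = -20 - \left(\left(-1\right) 2 + 3\right) = -20 - \left(-2 + 3\right) = -20 - 1 = -21$)
$a A + 20 = \left(-21\right) \left(-14\right) + 20 = 294 + 20 = 314$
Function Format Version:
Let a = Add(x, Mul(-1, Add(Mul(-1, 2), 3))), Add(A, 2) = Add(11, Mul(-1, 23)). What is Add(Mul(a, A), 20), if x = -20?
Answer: 314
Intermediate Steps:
A = -14 (A = Add(-2, Add(11, Mul(-1, 23))) = Add(-2, Add(11, -23)) = Add(-2, -12) = -14)
a = -21 (a = Add(-20, Mul(-1, Add(Mul(-1, 2), 3))) = Add(-20, Mul(-1, Add(-2, 3))) = Add(-20, Mul(-1, 1)) = Add(-20, -1) = -21)
Add(Mul(a, A), 20) = Add(Mul(-21, -14), 20) = Add(294, 20) = 314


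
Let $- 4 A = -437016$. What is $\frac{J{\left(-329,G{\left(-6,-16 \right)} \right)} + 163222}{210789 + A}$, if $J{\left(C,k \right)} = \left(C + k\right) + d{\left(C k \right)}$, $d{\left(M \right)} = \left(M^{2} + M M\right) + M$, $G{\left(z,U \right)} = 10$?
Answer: $\frac{7269271}{106681} \approx 68.14$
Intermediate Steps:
$A = 109254$ ($A = \left(- \frac{1}{4}\right) \left(-437016\right) = 109254$)
$d{\left(M \right)} = M + 2 M^{2}$ ($d{\left(M \right)} = \left(M^{2} + M^{2}\right) + M = 2 M^{2} + M = M + 2 M^{2}$)
$J{\left(C,k \right)} = C + k + C k \left(1 + 2 C k\right)$ ($J{\left(C,k \right)} = \left(C + k\right) + C k \left(1 + 2 C k\right) = C + k + C k \left(1 + 2 C k\right)$)
$\frac{J{\left(-329,G{\left(-6,-16 \right)} \right)} + 163222}{210789 + A} = \frac{\left(-329 + 10 - 3290 \left(1 + 2 \left(-329\right) 10\right)\right) + 163222}{210789 + 109254} = \frac{\left(-329 + 10 - 3290 \left(1 - 6580\right)\right) + 163222}{320043} = \left(\left(-329 + 10 - 3290 \left(-6579\right)\right) + 163222\right) \frac{1}{320043} = \left(\left(-329 + 10 + 21644910\right) + 163222\right) \frac{1}{320043} = \left(21644591 + 163222\right) \frac{1}{320043} = 21807813 \cdot \frac{1}{320043} = \frac{7269271}{106681}$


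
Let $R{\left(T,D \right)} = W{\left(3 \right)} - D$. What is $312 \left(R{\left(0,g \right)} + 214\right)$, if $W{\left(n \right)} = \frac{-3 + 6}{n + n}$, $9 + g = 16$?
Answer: $64740$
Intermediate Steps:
$g = 7$ ($g = -9 + 16 = 7$)
$W{\left(n \right)} = \frac{3}{2 n}$
$R{\left(T,D \right)} = \frac{1}{2} - D$ ($R{\left(T,D \right)} = \frac{3}{2 \cdot 3} - D = \frac{3}{2} \cdot \frac{1}{3} - D = \frac{1}{2} - D$)
$312 \left(R{\left(0,g \right)} + 214\right) = 312 \left(\left(\frac{1}{2} - 7\right) + 214\right) = 312 \left(- \frac{13}{2} + 214\right) = 312 \cdot \frac{415}{2} = 64740$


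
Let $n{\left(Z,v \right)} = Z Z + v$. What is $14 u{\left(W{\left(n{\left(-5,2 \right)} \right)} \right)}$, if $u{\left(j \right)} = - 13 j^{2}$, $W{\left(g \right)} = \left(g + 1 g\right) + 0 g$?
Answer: $-530712$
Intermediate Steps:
$n{\left(Z,v \right)} = v + Z^{2}$ ($n{\left(Z,v \right)} = Z^{2} + v = v + Z^{2}$)
$W{\left(g \right)} = 2 g$ ($W{\left(g \right)} = \left(g + g\right) + 0 = 2 g + 0 = 2 g$)
$14 u{\left(W{\left(n{\left(-5,2 \right)} \right)} \right)} = 14 \left(- 13 \left(2 \left(2 + \left(-5\right)^{2}\right)\right)^{2}\right) = 14 \left(- 13 \left(2 \left(2 + 25\right)\right)^{2}\right) = 14 \left(- 13 \left(2 \cdot 27\right)^{2}\right) = 14 \left(- 13 \cdot 54^{2}\right) = 14 \left(\left(-13\right) 2916\right) = 14 \left(-37908\right) = -530712$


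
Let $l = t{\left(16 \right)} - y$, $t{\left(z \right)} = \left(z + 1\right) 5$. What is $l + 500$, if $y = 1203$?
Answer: $-618$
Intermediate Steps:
$t{\left(z \right)} = 5 + 5 z$ ($t{\left(z \right)} = \left(1 + z\right) 5 = 5 + 5 z$)
$l = -1118$ ($l = \left(5 + 5 \cdot 16\right) - 1203 = \left(5 + 80\right) - 1203 = 85 - 1203 = -1118$)
$l + 500 = -1118 + 500 = -618$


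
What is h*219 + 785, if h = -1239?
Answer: -270556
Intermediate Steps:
h*219 + 785 = -1239*219 + 785 = -271341 + 785 = -270556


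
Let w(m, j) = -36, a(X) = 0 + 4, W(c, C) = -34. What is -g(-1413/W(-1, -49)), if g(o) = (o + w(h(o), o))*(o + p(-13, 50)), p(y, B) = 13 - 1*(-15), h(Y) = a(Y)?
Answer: -446985/1156 ≈ -386.67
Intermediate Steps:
a(X) = 4
h(Y) = 4
p(y, B) = 28 (p(y, B) = 13 + 15 = 28)
g(o) = (-36 + o)*(28 + o) (g(o) = (o - 36)*(o + 28) = (-36 + o)*(28 + o))
-g(-1413/W(-1, -49)) = -(-1008 + (-1413/(-34))**2 - (-11304)/(-34)) = -(-1008 + (-1413*(-1/34))**2 - (-11304)*(-1)/34) = -(-1008 + (1413/34)**2 - 8*1413/34) = -(-1008 + 1996569/1156 - 5652/17) = -1*446985/1156 = -446985/1156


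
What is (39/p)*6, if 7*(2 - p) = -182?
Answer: 117/14 ≈ 8.3571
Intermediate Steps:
p = 28 (p = 2 - ⅐*(-182) = 2 + 26 = 28)
(39/p)*6 = (39/28)*6 = 117/14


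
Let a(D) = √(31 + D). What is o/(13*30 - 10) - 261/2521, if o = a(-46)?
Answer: -261/2521 + I*√15/380 ≈ -0.10353 + 0.010192*I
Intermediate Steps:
o = I*√15 (o = √(31 - 46) = √(-15) = I*√15 ≈ 3.873*I)
o/(13*30 - 10) - 261/2521 = (I*√15)/(13*30 - 10) - 261/2521 = (I*√15)/(390 - 10) - 261*1/2521 = (I*√15)/380 - 261/2521 = (I*√15)*(1/380) - 261/2521 = I*√15/380 - 261/2521 = -261/2521 + I*√15/380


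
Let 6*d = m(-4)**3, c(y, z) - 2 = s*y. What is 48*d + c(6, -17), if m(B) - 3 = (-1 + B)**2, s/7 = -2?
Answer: 175534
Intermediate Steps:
s = -14 (s = 7*(-2) = -14)
c(y, z) = 2 - 14*y
m(B) = 3 + (-1 + B)**2
d = 10976/3 (d = (3 + (-1 - 4)**2)**3/6 = (3 + (-5)**2)**3/6 = (3 + 25)**3/6 = (1/6)*28**3 = (1/6)*21952 = 10976/3 ≈ 3658.7)
48*d + c(6, -17) = 48*(10976/3) + (2 - 14*6) = 175616 + (2 - 84) = 175616 - 82 = 175534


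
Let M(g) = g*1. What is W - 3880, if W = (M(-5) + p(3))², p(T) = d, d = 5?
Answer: -3880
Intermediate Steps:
p(T) = 5
M(g) = g
W = 0 (W = (-5 + 5)² = 0² = 0)
W - 3880 = 0 - 3880 = -3880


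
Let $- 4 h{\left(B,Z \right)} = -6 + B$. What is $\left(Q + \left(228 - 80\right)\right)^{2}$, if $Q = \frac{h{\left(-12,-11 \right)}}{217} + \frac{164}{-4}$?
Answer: $\frac{2157323809}{188356} \approx 11453.0$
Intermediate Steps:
$h{\left(B,Z \right)} = \frac{3}{2} - \frac{B}{4}$ ($h{\left(B,Z \right)} = - \frac{-6 + B}{4} = \frac{3}{2} - \frac{B}{4}$)
$Q = - \frac{17785}{434}$ ($Q = \frac{\frac{3}{2} - -3}{217} + \frac{164}{-4} = \left(\frac{3}{2} + 3\right) \frac{1}{217} + 164 \left(- \frac{1}{4}\right) = \frac{9}{2} \cdot \frac{1}{217} - 41 = \frac{9}{434} - 41 = - \frac{17785}{434} \approx -40.979$)
$\left(Q + \left(228 - 80\right)\right)^{2} = \left(- \frac{17785}{434} + \left(228 - 80\right)\right)^{2} = \left(- \frac{17785}{434} + 148\right)^{2} = \left(\frac{46447}{434}\right)^{2} = \frac{2157323809}{188356}$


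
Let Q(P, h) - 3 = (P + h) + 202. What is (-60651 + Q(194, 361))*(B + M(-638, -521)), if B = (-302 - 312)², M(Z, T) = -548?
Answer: -22545847168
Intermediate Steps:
Q(P, h) = 205 + P + h (Q(P, h) = 3 + ((P + h) + 202) = 3 + (202 + P + h) = 205 + P + h)
B = 376996 (B = (-614)² = 376996)
(-60651 + Q(194, 361))*(B + M(-638, -521)) = (-60651 + (205 + 194 + 361))*(376996 - 548) = (-60651 + 760)*376448 = -59891*376448 = -22545847168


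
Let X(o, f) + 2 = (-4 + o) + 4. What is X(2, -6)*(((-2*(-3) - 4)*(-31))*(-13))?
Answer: 0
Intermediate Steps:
X(o, f) = -2 + o (X(o, f) = -2 + ((-4 + o) + 4) = -2 + o)
X(2, -6)*(((-2*(-3) - 4)*(-31))*(-13)) = (-2 + 2)*(((-2*(-3) - 4)*(-31))*(-13)) = 0*(((6 - 4)*(-31))*(-13)) = 0*((2*(-31))*(-13)) = 0*(-62*(-13)) = 0*806 = 0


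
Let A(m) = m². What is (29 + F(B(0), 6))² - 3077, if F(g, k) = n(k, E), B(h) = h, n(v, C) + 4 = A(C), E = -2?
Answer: -2236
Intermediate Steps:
n(v, C) = -4 + C²
F(g, k) = 0 (F(g, k) = -4 + (-2)² = -4 + 4 = 0)
(29 + F(B(0), 6))² - 3077 = (29 + 0)² - 3077 = 29² - 3077 = 841 - 3077 = -2236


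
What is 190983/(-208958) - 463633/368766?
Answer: -41826965348/19264151457 ≈ -2.1712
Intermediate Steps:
190983/(-208958) - 463633/368766 = 190983*(-1/208958) - 463633*1/368766 = -190983/208958 - 463633/368766 = -41826965348/19264151457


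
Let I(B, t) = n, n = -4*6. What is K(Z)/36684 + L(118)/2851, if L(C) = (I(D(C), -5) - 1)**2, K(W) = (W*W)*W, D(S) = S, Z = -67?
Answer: -834547813/104586084 ≈ -7.9795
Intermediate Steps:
n = -24
I(B, t) = -24
K(W) = W**3 (K(W) = W**2*W = W**3)
L(C) = 625 (L(C) = (-24 - 1)**2 = (-25)**2 = 625)
K(Z)/36684 + L(118)/2851 = (-67)**3/36684 + 625/2851 = -300763*1/36684 + 625*(1/2851) = -300763/36684 + 625/2851 = -834547813/104586084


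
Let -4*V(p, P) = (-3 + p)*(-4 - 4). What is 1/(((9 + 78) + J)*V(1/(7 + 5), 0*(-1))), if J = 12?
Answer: -2/1155 ≈ -0.0017316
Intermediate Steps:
V(p, P) = -6 + 2*p (V(p, P) = -(-3 + p)*(-4 - 4)/4 = -(-3 + p)*(-8)/4 = -(24 - 8*p)/4 = -6 + 2*p)
1/(((9 + 78) + J)*V(1/(7 + 5), 0*(-1))) = 1/(((9 + 78) + 12)*(-6 + 2/(7 + 5))) = 1/((87 + 12)*(-6 + 2/12)) = 1/(99*(-6 + 2*(1/12))) = 1/(99*(-6 + 1/6)) = 1/(99*(-35/6)) = 1/(-1155/2) = -2/1155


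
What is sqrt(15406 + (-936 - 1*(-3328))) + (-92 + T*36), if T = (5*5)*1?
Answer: 808 + sqrt(17798) ≈ 941.41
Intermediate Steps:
T = 25 (T = 25*1 = 25)
sqrt(15406 + (-936 - 1*(-3328))) + (-92 + T*36) = sqrt(15406 + (-936 - 1*(-3328))) + (-92 + 25*36) = sqrt(15406 + (-936 + 3328)) + (-92 + 900) = sqrt(15406 + 2392) + 808 = sqrt(17798) + 808 = 808 + sqrt(17798)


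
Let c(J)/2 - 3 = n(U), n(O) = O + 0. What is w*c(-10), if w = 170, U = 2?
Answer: 1700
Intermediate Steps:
n(O) = O
c(J) = 10 (c(J) = 6 + 2*2 = 6 + 4 = 10)
w*c(-10) = 170*10 = 1700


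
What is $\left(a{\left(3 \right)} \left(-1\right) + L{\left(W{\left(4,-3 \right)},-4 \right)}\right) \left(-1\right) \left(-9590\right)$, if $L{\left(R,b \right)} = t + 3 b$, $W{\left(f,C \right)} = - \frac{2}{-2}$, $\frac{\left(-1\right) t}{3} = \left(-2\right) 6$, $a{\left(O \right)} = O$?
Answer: $201390$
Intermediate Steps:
$t = 36$ ($t = - 3 \left(\left(-2\right) 6\right) = \left(-3\right) \left(-12\right) = 36$)
$W{\left(f,C \right)} = 1$ ($W{\left(f,C \right)} = \left(-2\right) \left(- \frac{1}{2}\right) = 1$)
$L{\left(R,b \right)} = 36 + 3 b$
$\left(a{\left(3 \right)} \left(-1\right) + L{\left(W{\left(4,-3 \right)},-4 \right)}\right) \left(-1\right) \left(-9590\right) = \left(3 \left(-1\right) + \left(36 + 3 \left(-4\right)\right)\right) \left(-1\right) \left(-9590\right) = \left(-3 + \left(36 - 12\right)\right) \left(-1\right) \left(-9590\right) = \left(-3 + 24\right) \left(-1\right) \left(-9590\right) = 21 \left(-1\right) \left(-9590\right) = \left(-21\right) \left(-9590\right) = 201390$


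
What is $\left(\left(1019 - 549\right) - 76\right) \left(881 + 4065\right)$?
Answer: $1948724$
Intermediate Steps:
$\left(\left(1019 - 549\right) - 76\right) \left(881 + 4065\right) = \left(\left(1019 - 549\right) - 76\right) 4946 = \left(470 - 76\right) 4946 = 394 \cdot 4946 = 1948724$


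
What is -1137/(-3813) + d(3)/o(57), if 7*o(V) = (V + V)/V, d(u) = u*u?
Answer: 80831/2542 ≈ 31.798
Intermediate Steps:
d(u) = u²
o(V) = 2/7 (o(V) = ((V + V)/V)/7 = ((2*V)/V)/7 = (⅐)*2 = 2/7)
-1137/(-3813) + d(3)/o(57) = -1137/(-3813) + 3²/(2/7) = -1137*(-1/3813) + 9*(7/2) = 379/1271 + 63/2 = 80831/2542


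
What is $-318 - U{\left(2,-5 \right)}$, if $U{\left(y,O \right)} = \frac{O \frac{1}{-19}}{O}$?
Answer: $- \frac{6041}{19} \approx -317.95$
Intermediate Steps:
$U{\left(y,O \right)} = - \frac{1}{19}$ ($U{\left(y,O \right)} = \frac{O \left(- \frac{1}{19}\right)}{O} = \frac{\left(- \frac{1}{19}\right) O}{O} = - \frac{1}{19}$)
$-318 - U{\left(2,-5 \right)} = -318 - - \frac{1}{19} = -318 + \frac{1}{19} = - \frac{6041}{19}$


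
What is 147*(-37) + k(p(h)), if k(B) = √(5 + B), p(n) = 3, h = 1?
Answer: -5439 + 2*√2 ≈ -5436.2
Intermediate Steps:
147*(-37) + k(p(h)) = 147*(-37) + √(5 + 3) = -5439 + √8 = -5439 + 2*√2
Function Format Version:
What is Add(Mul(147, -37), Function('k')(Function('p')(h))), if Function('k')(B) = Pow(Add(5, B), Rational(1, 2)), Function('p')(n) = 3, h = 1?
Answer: Add(-5439, Mul(2, Pow(2, Rational(1, 2)))) ≈ -5436.2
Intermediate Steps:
Add(Mul(147, -37), Function('k')(Function('p')(h))) = Add(Mul(147, -37), Pow(Add(5, 3), Rational(1, 2))) = Add(-5439, Pow(8, Rational(1, 2))) = Add(-5439, Mul(2, Pow(2, Rational(1, 2))))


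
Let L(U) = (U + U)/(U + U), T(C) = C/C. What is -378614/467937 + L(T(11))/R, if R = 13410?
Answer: -564082867/697226130 ≈ -0.80904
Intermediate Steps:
T(C) = 1
L(U) = 1 (L(U) = (2*U)/((2*U)) = (2*U)*(1/(2*U)) = 1)
-378614/467937 + L(T(11))/R = -378614/467937 + 1/13410 = -564082867/697226130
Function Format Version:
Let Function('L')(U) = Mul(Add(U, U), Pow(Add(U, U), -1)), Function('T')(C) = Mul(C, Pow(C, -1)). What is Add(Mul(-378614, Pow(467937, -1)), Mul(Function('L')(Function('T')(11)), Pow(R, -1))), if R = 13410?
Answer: Rational(-564082867, 697226130) ≈ -0.80904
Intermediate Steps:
Function('T')(C) = 1
Function('L')(U) = 1 (Function('L')(U) = Mul(Mul(2, U), Pow(Mul(2, U), -1)) = Mul(Mul(2, U), Mul(Rational(1, 2), Pow(U, -1))) = 1)
Add(Mul(-378614, Pow(467937, -1)), Mul(Function('L')(Function('T')(11)), Pow(R, -1))) = Add(Mul(-378614, Pow(467937, -1)), Mul(1, Pow(13410, -1))) = Add(Mul(-378614, Rational(1, 467937)), Mul(1, Rational(1, 13410))) = Add(Rational(-378614, 467937), Rational(1, 13410)) = Rational(-564082867, 697226130)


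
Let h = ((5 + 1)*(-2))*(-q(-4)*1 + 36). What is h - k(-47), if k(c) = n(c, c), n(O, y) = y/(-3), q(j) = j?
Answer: -1487/3 ≈ -495.67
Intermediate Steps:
n(O, y) = -y/3 (n(O, y) = y*(-⅓) = -y/3)
k(c) = -c/3
h = -480 (h = ((5 + 1)*(-2))*(-1*(-4)*1 + 36) = (6*(-2))*(4*1 + 36) = -12*(4 + 36) = -12*40 = -480)
h - k(-47) = -480 - (-1)*(-47)/3 = -480 - 1*47/3 = -480 - 47/3 = -1487/3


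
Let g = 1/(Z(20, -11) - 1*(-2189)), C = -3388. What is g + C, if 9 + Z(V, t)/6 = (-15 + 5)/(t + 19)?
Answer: -14415938/4255 ≈ -3388.0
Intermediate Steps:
Z(V, t) = -54 - 60/(19 + t) (Z(V, t) = -54 + 6*((-15 + 5)/(t + 19)) = -54 + 6*(-10/(19 + t)) = -54 - 60/(19 + t))
g = 2/4255 (g = 1/(6*(-181 - 9*(-11))/(19 - 11) - 1*(-2189)) = 1/(6*(-181 + 99)/8 + 2189) = 1/(6*(1/8)*(-82) + 2189) = 1/(-123/2 + 2189) = 1/(4255/2) = 2/4255 ≈ 0.00047004)
g + C = 2/4255 - 3388 = -14415938/4255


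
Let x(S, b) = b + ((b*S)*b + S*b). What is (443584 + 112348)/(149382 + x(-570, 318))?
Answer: -138983/14418060 ≈ -0.0096395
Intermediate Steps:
x(S, b) = b + S*b + S*b² (x(S, b) = b + ((S*b)*b + S*b) = b + (S*b² + S*b) = b + (S*b + S*b²) = b + S*b + S*b²)
(443584 + 112348)/(149382 + x(-570, 318)) = (443584 + 112348)/(149382 + 318*(1 - 570 - 570*318)) = 555932/(149382 + 318*(1 - 570 - 181260)) = 555932/(149382 + 318*(-181829)) = 555932/(149382 - 57821622) = 555932/(-57672240) = 555932*(-1/57672240) = -138983/14418060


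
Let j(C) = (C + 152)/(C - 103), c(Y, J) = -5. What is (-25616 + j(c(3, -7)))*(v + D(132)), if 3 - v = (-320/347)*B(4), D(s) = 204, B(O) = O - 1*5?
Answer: -65947387525/12492 ≈ -5.2792e+6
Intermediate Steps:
B(O) = -5 + O (B(O) = O - 5 = -5 + O)
j(C) = (152 + C)/(-103 + C)
v = 721/347 (v = 3 - (-320/347)*(-5 + 4) = 3 - (-320*1/347)*(-1) = 3 - (-320)*(-1)/347 = 3 - 1*320/347 = 3 - 320/347 = 721/347 ≈ 2.0778)
(-25616 + j(c(3, -7)))*(v + D(132)) = (-25616 + (152 - 5)/(-103 - 5))*(721/347 + 204) = (-25616 + 147/(-108))*(71509/347) = (-25616 - 1/108*147)*(71509/347) = (-25616 - 49/36)*(71509/347) = -922225/36*71509/347 = -65947387525/12492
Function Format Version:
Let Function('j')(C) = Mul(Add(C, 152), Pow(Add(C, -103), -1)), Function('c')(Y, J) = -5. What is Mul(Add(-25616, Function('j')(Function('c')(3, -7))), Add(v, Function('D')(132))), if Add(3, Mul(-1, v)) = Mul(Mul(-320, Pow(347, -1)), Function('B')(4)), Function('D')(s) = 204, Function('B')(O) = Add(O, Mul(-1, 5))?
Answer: Rational(-65947387525, 12492) ≈ -5.2792e+6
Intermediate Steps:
Function('B')(O) = Add(-5, O) (Function('B')(O) = Add(O, -5) = Add(-5, O))
Function('j')(C) = Mul(Pow(Add(-103, C), -1), Add(152, C)) (Function('j')(C) = Mul(Add(152, C), Pow(Add(-103, C), -1)) = Mul(Pow(Add(-103, C), -1), Add(152, C)))
v = Rational(721, 347) (v = Add(3, Mul(-1, Mul(Mul(-320, Pow(347, -1)), Add(-5, 4)))) = Add(3, Mul(-1, Mul(Mul(-320, Rational(1, 347)), -1))) = Add(3, Mul(-1, Mul(Rational(-320, 347), -1))) = Add(3, Mul(-1, Rational(320, 347))) = Add(3, Rational(-320, 347)) = Rational(721, 347) ≈ 2.0778)
Mul(Add(-25616, Function('j')(Function('c')(3, -7))), Add(v, Function('D')(132))) = Mul(Add(-25616, Mul(Pow(Add(-103, -5), -1), Add(152, -5))), Add(Rational(721, 347), 204)) = Mul(Add(-25616, Mul(Pow(-108, -1), 147)), Rational(71509, 347)) = Mul(Add(-25616, Mul(Rational(-1, 108), 147)), Rational(71509, 347)) = Mul(Add(-25616, Rational(-49, 36)), Rational(71509, 347)) = Mul(Rational(-922225, 36), Rational(71509, 347)) = Rational(-65947387525, 12492)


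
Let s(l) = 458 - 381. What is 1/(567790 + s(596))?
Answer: 1/567867 ≈ 1.7610e-6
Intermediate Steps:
s(l) = 77
1/(567790 + s(596)) = 1/(567790 + 77) = 1/567867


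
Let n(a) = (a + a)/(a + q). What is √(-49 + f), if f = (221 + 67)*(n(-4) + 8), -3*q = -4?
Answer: √3119 ≈ 55.848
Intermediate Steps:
q = 4/3 (q = -⅓*(-4) = 4/3 ≈ 1.3333)
n(a) = 2*a/(4/3 + a) (n(a) = (a + a)/(a + 4/3) = (2*a)/(4/3 + a) = 2*a/(4/3 + a))
f = 3168 (f = (221 + 67)*(6*(-4)/(4 + 3*(-4)) + 8) = 288*(6*(-4)/(4 - 12) + 8) = 288*(6*(-4)/(-8) + 8) = 288*(6*(-4)*(-⅛) + 8) = 288*(3 + 8) = 288*11 = 3168)
√(-49 + f) = √(-49 + 3168) = √3119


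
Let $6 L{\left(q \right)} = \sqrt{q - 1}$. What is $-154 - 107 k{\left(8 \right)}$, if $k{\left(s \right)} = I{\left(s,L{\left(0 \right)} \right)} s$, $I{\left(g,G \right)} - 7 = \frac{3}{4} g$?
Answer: $-11282$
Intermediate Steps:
$L{\left(q \right)} = \frac{\sqrt{-1 + q}}{6}$ ($L{\left(q \right)} = \frac{\sqrt{q - 1}}{6} = \frac{\sqrt{-1 + q}}{6}$)
$I{\left(g,G \right)} = 7 + \frac{3 g}{4}$ ($I{\left(g,G \right)} = 7 + \frac{3}{4} g = 7 + 3 \cdot \frac{1}{4} g = 7 + \frac{3 g}{4}$)
$k{\left(s \right)} = s \left(7 + \frac{3 s}{4}\right)$ ($k{\left(s \right)} = \left(7 + \frac{3 s}{4}\right) s = s \left(7 + \frac{3 s}{4}\right)$)
$-154 - 107 k{\left(8 \right)} = -154 - 107 \cdot \frac{1}{4} \cdot 8 \left(28 + 3 \cdot 8\right) = -154 - 107 \cdot \frac{1}{4} \cdot 8 \left(28 + 24\right) = -154 - 107 \cdot \frac{1}{4} \cdot 8 \cdot 52 = -154 - 11128 = -11282$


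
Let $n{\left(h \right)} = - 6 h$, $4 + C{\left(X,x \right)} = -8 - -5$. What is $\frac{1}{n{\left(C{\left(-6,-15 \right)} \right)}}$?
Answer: $\frac{1}{42} \approx 0.02381$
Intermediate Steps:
$C{\left(X,x \right)} = -7$ ($C{\left(X,x \right)} = -4 - 3 = -7$)
$\frac{1}{n{\left(C{\left(-6,-15 \right)} \right)}} = \frac{1}{\left(-6\right) \left(-7\right)} = \frac{1}{42}$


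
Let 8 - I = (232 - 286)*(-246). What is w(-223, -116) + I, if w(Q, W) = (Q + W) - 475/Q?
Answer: -3035670/223 ≈ -13613.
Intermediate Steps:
w(Q, W) = Q + W - 475/Q
I = -13276 (I = 8 - (232 - 286)*(-246) = 8 - (-54)*(-246) = 8 - 1*13284 = 8 - 13284 = -13276)
w(-223, -116) + I = (-223 - 116 - 475/(-223)) - 13276 = (-223 - 116 - 475*(-1/223)) - 13276 = (-223 - 116 + 475/223) - 13276 = -75122/223 - 13276 = -3035670/223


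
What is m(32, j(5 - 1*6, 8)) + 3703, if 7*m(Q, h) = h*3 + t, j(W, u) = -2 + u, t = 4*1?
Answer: 25943/7 ≈ 3706.1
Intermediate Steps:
t = 4
m(Q, h) = 4/7 + 3*h/7 (m(Q, h) = (h*3 + 4)/7 = (3*h + 4)/7 = (4 + 3*h)/7 = 4/7 + 3*h/7)
m(32, j(5 - 1*6, 8)) + 3703 = (4/7 + 3*(-2 + 8)/7) + 3703 = (4/7 + (3/7)*6) + 3703 = (4/7 + 18/7) + 3703 = 22/7 + 3703 = 25943/7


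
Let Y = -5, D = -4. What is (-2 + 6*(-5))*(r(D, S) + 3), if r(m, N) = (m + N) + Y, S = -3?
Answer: 288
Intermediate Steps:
r(m, N) = -5 + N + m (r(m, N) = (m + N) - 5 = (N + m) - 5 = -5 + N + m)
(-2 + 6*(-5))*(r(D, S) + 3) = (-2 + 6*(-5))*((-5 - 3 - 4) + 3) = (-2 - 30)*(-12 + 3) = -32*(-9) = 288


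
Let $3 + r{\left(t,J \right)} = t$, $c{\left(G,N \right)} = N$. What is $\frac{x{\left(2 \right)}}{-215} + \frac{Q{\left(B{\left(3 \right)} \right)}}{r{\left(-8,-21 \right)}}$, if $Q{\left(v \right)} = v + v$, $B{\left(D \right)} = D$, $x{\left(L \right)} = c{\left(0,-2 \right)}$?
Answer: $- \frac{1268}{2365} \approx -0.53615$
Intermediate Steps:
$x{\left(L \right)} = -2$
$Q{\left(v \right)} = 2 v$
$r{\left(t,J \right)} = -3 + t$
$\frac{x{\left(2 \right)}}{-215} + \frac{Q{\left(B{\left(3 \right)} \right)}}{r{\left(-8,-21 \right)}} = - \frac{2}{-215} + \frac{2 \cdot 3}{-3 - 8} = \left(-2\right) \left(- \frac{1}{215}\right) + \frac{6}{-11} = \frac{2}{215} + 6 \left(- \frac{1}{11}\right) = \frac{2}{215} - \frac{6}{11} = - \frac{1268}{2365}$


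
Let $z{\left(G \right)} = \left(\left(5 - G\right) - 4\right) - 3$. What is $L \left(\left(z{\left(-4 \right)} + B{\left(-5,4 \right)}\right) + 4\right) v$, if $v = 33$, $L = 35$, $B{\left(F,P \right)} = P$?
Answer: $11550$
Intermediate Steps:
$z{\left(G \right)} = -2 - G$ ($z{\left(G \right)} = \left(1 - G\right) - 3 = -2 - G$)
$L \left(\left(z{\left(-4 \right)} + B{\left(-5,4 \right)}\right) + 4\right) v = 35 \left(\left(\left(-2 - -4\right) + 4\right) + 4\right) 33 = 35 \left(\left(\left(-2 + 4\right) + 4\right) + 4\right) 33 = 35 \left(\left(2 + 4\right) + 4\right) 33 = 35 \left(6 + 4\right) 33 = 35 \cdot 10 \cdot 33 = 350 \cdot 33 = 11550$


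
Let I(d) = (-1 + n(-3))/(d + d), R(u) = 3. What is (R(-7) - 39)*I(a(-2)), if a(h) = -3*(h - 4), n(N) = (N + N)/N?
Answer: -1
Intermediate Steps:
n(N) = 2 (n(N) = (2*N)/N = 2)
a(h) = 12 - 3*h (a(h) = -3*(-4 + h) = 12 - 3*h)
I(d) = 1/(2*d) (I(d) = (-1 + 2)/(d + d) = 1/(2*d))
(R(-7) - 39)*I(a(-2)) = (3 - 39)*(1/(2*(12 - 3*(-2)))) = -18/(12 + 6) = -18/18 = -36*1/36 = -1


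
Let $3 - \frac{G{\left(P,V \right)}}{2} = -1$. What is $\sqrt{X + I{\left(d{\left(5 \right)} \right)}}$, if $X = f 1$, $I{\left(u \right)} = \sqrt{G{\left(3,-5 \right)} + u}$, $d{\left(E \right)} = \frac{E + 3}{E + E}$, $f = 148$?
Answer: $\frac{\sqrt{3700 + 10 \sqrt{55}}}{5} \approx 12.287$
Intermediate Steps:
$G{\left(P,V \right)} = 8$ ($G{\left(P,V \right)} = 6 - -2 = 6 + 2 = 8$)
$d{\left(E \right)} = \frac{3 + E}{2 E}$
$I{\left(u \right)} = \sqrt{8 + u}$
$X = 148$ ($X = 148 \cdot 1 = 148$)
$\sqrt{X + I{\left(d{\left(5 \right)} \right)}} = \sqrt{148 + \sqrt{8 + \frac{3 + 5}{2 \cdot 5}}} = \sqrt{148 + \sqrt{8 + \frac{1}{2} \cdot \frac{1}{5} \cdot 8}} = \sqrt{148 + \sqrt{8 + \frac{4}{5}}} = \sqrt{148 + \sqrt{\frac{44}{5}}} = \sqrt{148 + \frac{2 \sqrt{55}}{5}}$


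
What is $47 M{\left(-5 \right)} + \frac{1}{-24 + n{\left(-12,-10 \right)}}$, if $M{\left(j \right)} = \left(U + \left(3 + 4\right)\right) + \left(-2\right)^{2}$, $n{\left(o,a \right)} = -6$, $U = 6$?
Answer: $\frac{23969}{30} \approx 798.97$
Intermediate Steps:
$M{\left(j \right)} = 17$ ($M{\left(j \right)} = \left(6 + \left(3 + 4\right)\right) + \left(-2\right)^{2} = \left(6 + 7\right) + 4 = 13 + 4 = 17$)
$47 M{\left(-5 \right)} + \frac{1}{-24 + n{\left(-12,-10 \right)}} = 47 \cdot 17 + \frac{1}{-24 - 6} = 799 + \frac{1}{-30} = 799 - \frac{1}{30} = \frac{23969}{30}$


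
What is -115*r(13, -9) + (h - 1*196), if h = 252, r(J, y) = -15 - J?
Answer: 3276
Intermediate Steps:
-115*r(13, -9) + (h - 1*196) = -115*(-15 - 1*13) + (252 - 1*196) = -115*(-15 - 13) + (252 - 196) = -115*(-28) + 56 = 3220 + 56 = 3276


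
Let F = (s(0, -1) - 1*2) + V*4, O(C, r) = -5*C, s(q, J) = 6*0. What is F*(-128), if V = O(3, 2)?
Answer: 7936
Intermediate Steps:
s(q, J) = 0
V = -15 (V = -5*3 = -15)
F = -62 (F = (0 - 1*2) - 15*4 = (0 - 2) - 60 = -2 - 60 = -62)
F*(-128) = -62*(-128) = 7936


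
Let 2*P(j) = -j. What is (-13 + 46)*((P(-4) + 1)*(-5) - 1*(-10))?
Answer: -165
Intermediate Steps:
P(j) = -j/2 (P(j) = (-j)/2 = -j/2)
(-13 + 46)*((P(-4) + 1)*(-5) - 1*(-10)) = (-13 + 46)*((-1/2*(-4) + 1)*(-5) - 1*(-10)) = 33*((2 + 1)*(-5) + 10) = 33*(3*(-5) + 10) = 33*(-15 + 10) = 33*(-5) = -165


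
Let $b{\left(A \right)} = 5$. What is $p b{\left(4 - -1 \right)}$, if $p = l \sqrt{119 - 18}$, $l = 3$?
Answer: $15 \sqrt{101} \approx 150.75$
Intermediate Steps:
$p = 3 \sqrt{101}$ ($p = 3 \sqrt{119 - 18} = 3 \sqrt{101} \approx 30.15$)
$p b{\left(4 - -1 \right)} = 3 \sqrt{101} \cdot 5 = 15 \sqrt{101}$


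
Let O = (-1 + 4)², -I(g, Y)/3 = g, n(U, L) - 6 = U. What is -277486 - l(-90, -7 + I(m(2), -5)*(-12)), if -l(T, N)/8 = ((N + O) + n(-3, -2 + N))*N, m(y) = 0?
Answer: -277766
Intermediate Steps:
n(U, L) = 6 + U
I(g, Y) = -3*g
O = 9 (O = 3² = 9)
l(T, N) = -8*N*(12 + N) (l(T, N) = -8*((N + 9) + (6 - 3))*N = -8*((9 + N) + 3)*N = -8*(12 + N)*N = -8*N*(12 + N))
-277486 - l(-90, -7 + I(m(2), -5)*(-12)) = -277486 - (-8)*(-7 - 3*0*(-12))*(12 + (-7 - 3*0*(-12))) = -277486 - (-8)*(-7 + 0*(-12))*(12 + (-7 + 0*(-12))) = -277486 - (-8)*(-7 + 0)*(12 + (-7 + 0)) = -277486 - (-8)*(-7)*(12 - 7) = -277486 - (-8)*(-7)*5 = -277486 - 1*280 = -277486 - 280 = -277766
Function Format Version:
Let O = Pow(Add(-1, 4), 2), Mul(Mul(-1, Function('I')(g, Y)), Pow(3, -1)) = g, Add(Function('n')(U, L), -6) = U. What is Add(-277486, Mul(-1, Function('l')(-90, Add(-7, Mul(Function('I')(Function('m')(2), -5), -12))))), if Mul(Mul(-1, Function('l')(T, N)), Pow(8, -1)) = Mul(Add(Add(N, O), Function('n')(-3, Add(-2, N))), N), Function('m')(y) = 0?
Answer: -277766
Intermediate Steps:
Function('n')(U, L) = Add(6, U)
Function('I')(g, Y) = Mul(-3, g)
O = 9 (O = Pow(3, 2) = 9)
Function('l')(T, N) = Mul(-8, N, Add(12, N)) (Function('l')(T, N) = Mul(-8, Mul(Add(Add(N, 9), Add(6, -3)), N)) = Mul(-8, Mul(Add(Add(9, N), 3), N)) = Mul(-8, Mul(Add(12, N), N)) = Mul(-8, Mul(N, Add(12, N))) = Mul(-8, N, Add(12, N)))
Add(-277486, Mul(-1, Function('l')(-90, Add(-7, Mul(Function('I')(Function('m')(2), -5), -12))))) = Add(-277486, Mul(-1, Mul(-8, Add(-7, Mul(Mul(-3, 0), -12)), Add(12, Add(-7, Mul(Mul(-3, 0), -12)))))) = Add(-277486, Mul(-1, Mul(-8, Add(-7, Mul(0, -12)), Add(12, Add(-7, Mul(0, -12)))))) = Add(-277486, Mul(-1, Mul(-8, Add(-7, 0), Add(12, Add(-7, 0))))) = Add(-277486, Mul(-1, Mul(-8, -7, Add(12, -7)))) = Add(-277486, Mul(-1, Mul(-8, -7, 5))) = Add(-277486, Mul(-1, 280)) = Add(-277486, -280) = -277766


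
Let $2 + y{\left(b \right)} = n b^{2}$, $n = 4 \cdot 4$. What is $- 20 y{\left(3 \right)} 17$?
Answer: $-48280$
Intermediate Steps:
$n = 16$
$y{\left(b \right)} = -2 + 16 b^{2}$
$- 20 y{\left(3 \right)} 17 = - 20 \left(-2 + 16 \cdot 3^{2}\right) 17 = - 20 \left(-2 + 16 \cdot 9\right) 17 = - 20 \left(-2 + 144\right) 17 = \left(-20\right) 142 \cdot 17 = \left(-2840\right) 17 = -48280$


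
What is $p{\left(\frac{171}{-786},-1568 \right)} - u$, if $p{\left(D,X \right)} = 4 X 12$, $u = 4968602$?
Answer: $-5043866$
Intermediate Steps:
$p{\left(D,X \right)} = 48 X$
$p{\left(\frac{171}{-786},-1568 \right)} - u = 48 \left(-1568\right) - 4968602 = -75264 - 4968602 = -5043866$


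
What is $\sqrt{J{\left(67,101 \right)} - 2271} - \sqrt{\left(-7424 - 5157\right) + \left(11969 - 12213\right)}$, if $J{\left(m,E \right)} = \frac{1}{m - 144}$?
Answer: $\frac{i \left(- 1155 \sqrt{57} + 2 \sqrt{3366209}\right)}{77} \approx - 65.592 i$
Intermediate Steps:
$J{\left(m,E \right)} = \frac{1}{-144 + m}$
$\sqrt{J{\left(67,101 \right)} - 2271} - \sqrt{\left(-7424 - 5157\right) + \left(11969 - 12213\right)} = \sqrt{\frac{1}{-144 + 67} - 2271} - \sqrt{\left(-7424 - 5157\right) + \left(11969 - 12213\right)} = \sqrt{\frac{1}{-77} - 2271} - \sqrt{\left(-7424 - 5157\right) - 244} = \sqrt{- \frac{1}{77} - 2271} - \sqrt{-12581 - 244} = \sqrt{- \frac{174868}{77}} - \sqrt{-12825} = \frac{2 i \sqrt{3366209}}{77} - 15 i \sqrt{57} = - 15 i \sqrt{57} + \frac{2 i \sqrt{3366209}}{77}$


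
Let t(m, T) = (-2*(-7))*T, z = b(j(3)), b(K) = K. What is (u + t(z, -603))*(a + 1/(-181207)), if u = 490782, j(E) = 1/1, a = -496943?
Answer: -43434500044432680/181207 ≈ -2.3970e+11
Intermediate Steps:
j(E) = 1
z = 1
t(m, T) = 14*T
(u + t(z, -603))*(a + 1/(-181207)) = (490782 + 14*(-603))*(-496943 + 1/(-181207)) = (490782 - 8442)*(-496943 - 1/181207) = 482340*(-90049550202/181207) = -43434500044432680/181207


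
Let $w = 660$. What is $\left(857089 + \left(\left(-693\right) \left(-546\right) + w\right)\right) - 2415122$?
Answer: $-1178995$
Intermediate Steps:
$\left(857089 + \left(\left(-693\right) \left(-546\right) + w\right)\right) - 2415122 = \left(857089 + \left(\left(-693\right) \left(-546\right) + 660\right)\right) - 2415122 = \left(857089 + \left(378378 + 660\right)\right) - 2415122 = \left(857089 + 379038\right) - 2415122 = 1236127 - 2415122 = -1178995$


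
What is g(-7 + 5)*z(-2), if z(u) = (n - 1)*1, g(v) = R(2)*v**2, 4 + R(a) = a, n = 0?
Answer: 8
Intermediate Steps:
R(a) = -4 + a
g(v) = -2*v**2 (g(v) = (-4 + 2)*v**2 = -2*v**2)
z(u) = -1 (z(u) = (0 - 1)*1 = -1*1 = -1)
g(-7 + 5)*z(-2) = -2*(-7 + 5)**2*(-1) = -2*(-2)**2*(-1) = -2*4*(-1) = -8*(-1) = 8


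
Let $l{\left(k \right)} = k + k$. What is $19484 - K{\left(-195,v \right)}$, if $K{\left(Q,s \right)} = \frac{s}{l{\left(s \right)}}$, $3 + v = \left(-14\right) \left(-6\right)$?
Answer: $\frac{38967}{2} \approx 19484.0$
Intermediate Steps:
$v = 81$ ($v = -3 - -84 = -3 + 84 = 81$)
$l{\left(k \right)} = 2 k$
$K{\left(Q,s \right)} = \frac{1}{2}$ ($K{\left(Q,s \right)} = \frac{s}{2 s} = s \frac{1}{2 s} = \frac{1}{2}$)
$19484 - K{\left(-195,v \right)} = 19484 - \frac{1}{2} = \frac{38967}{2}$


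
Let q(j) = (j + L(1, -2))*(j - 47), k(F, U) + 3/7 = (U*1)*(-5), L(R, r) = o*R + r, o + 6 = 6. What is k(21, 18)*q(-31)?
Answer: -1629342/7 ≈ -2.3276e+5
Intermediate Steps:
o = 0 (o = -6 + 6 = 0)
L(R, r) = r (L(R, r) = 0*R + r = 0 + r = r)
k(F, U) = -3/7 - 5*U (k(F, U) = -3/7 + (U*1)*(-5) = -3/7 + U*(-5) = -3/7 - 5*U)
q(j) = (-47 + j)*(-2 + j) (q(j) = (j - 2)*(j - 47) = (-2 + j)*(-47 + j) = (-47 + j)*(-2 + j))
k(21, 18)*q(-31) = (-3/7 - 5*18)*(94 + (-31)**2 - 49*(-31)) = (-3/7 - 90)*(94 + 961 + 1519) = -633/7*2574 = -1629342/7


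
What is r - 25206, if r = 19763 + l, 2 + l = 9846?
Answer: 4401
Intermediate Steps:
l = 9844 (l = -2 + 9846 = 9844)
r = 29607 (r = 19763 + 9844 = 29607)
r - 25206 = 29607 - 25206 = 4401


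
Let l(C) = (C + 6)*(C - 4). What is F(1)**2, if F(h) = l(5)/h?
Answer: 121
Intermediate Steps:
l(C) = (-4 + C)*(6 + C) (l(C) = (6 + C)*(-4 + C) = (-4 + C)*(6 + C))
F(h) = 11/h (F(h) = (-24 + 5**2 + 2*5)/h = (-24 + 25 + 10)/h = 11/h)
F(1)**2 = (11/1)**2 = (11*1)**2 = 11**2 = 121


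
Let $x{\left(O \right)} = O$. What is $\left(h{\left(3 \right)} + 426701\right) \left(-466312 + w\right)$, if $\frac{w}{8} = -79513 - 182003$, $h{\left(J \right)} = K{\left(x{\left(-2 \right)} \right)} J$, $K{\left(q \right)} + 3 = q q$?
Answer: $-1091696581760$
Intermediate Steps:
$K{\left(q \right)} = -3 + q^{2}$ ($K{\left(q \right)} = -3 + q q = -3 + q^{2}$)
$h{\left(J \right)} = J$ ($h{\left(J \right)} = \left(-3 + \left(-2\right)^{2}\right) J = \left(-3 + 4\right) J = 1 J = J$)
$w = -2092128$ ($w = 8 \left(-79513 - 182003\right) = 8 \left(-261516\right) = -2092128$)
$\left(h{\left(3 \right)} + 426701\right) \left(-466312 + w\right) = \left(3 + 426701\right) \left(-466312 - 2092128\right) = 426704 \left(-2558440\right) = -1091696581760$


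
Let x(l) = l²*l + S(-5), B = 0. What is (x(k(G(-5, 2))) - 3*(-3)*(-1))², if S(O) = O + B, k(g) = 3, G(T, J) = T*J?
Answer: 169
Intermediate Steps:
G(T, J) = J*T
S(O) = O (S(O) = O + 0 = O)
x(l) = -5 + l³ (x(l) = l²*l - 5 = l³ - 5 = -5 + l³)
(x(k(G(-5, 2))) - 3*(-3)*(-1))² = ((-5 + 3³) - 3*(-3)*(-1))² = ((-5 + 27) + 9*(-1))² = (22 - 9)² = 13² = 169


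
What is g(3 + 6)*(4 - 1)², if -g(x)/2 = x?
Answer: -162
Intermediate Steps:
g(x) = -2*x
g(3 + 6)*(4 - 1)² = (-2*(3 + 6))*(4 - 1)² = -2*9*3² = -18*9 = -162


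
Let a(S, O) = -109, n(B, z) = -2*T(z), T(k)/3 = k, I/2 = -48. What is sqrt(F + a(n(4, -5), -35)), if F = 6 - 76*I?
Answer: sqrt(7193) ≈ 84.812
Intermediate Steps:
I = -96 (I = 2*(-48) = -96)
T(k) = 3*k
F = 7302 (F = 6 - 76*(-96) = 6 + 7296 = 7302)
n(B, z) = -6*z
sqrt(F + a(n(4, -5), -35)) = sqrt(7302 - 109) = sqrt(7193)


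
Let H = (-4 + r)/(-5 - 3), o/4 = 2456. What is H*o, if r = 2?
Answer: 2456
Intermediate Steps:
o = 9824 (o = 4*2456 = 9824)
H = 1/4 (H = (-4 + 2)/(-5 - 3) = -2/(-8) = -2*(-1/8) = 1/4 ≈ 0.25000)
H*o = (1/4)*9824 = 2456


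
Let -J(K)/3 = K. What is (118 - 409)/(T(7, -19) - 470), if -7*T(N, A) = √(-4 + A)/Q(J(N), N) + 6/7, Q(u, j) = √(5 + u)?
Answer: 5255525184/8490515609 - 399252*√23/8490515609 ≈ 0.61876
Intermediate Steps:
J(K) = -3*K
T(N, A) = -6/49 - √(-4 + A)/(7*√(5 - 3*N)) (T(N, A) = -(√(-4 + A)/(√(5 - 3*N)) + 6/7)/7 = -(√(-4 + A)/√(5 - 3*N) + 6*(⅐))/7 = -(√(-4 + A)/√(5 - 3*N) + 6/7)/7 = -(6/7 + √(-4 + A)/√(5 - 3*N))/7 = -6/49 - √(-4 + A)/(7*√(5 - 3*N)))
(118 - 409)/(T(7, -19) - 470) = (118 - 409)/((-6/49 - √(-4 - 19)/(7*√(5 - 3*7))) - 470) = -291/((-6/49 - √(-23)/(7*√(5 - 21))) - 470) = -291/((-6/49 - I*√23/(7*√(-16))) - 470) = -291/((-6/49 - I*√23*(-I/4)/7) - 470) = -291/((-6/49 - √23/28) - 470) = -291/(-23036/49 - √23/28)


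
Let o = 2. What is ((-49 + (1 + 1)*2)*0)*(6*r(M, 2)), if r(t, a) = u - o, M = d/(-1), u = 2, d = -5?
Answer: 0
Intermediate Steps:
M = 5 (M = -5/(-1) = -5*(-1) = 5)
r(t, a) = 0 (r(t, a) = 2 - 1*2 = 2 - 2 = 0)
((-49 + (1 + 1)*2)*0)*(6*r(M, 2)) = ((-49 + (1 + 1)*2)*0)*(6*0) = ((-49 + 2*2)*0)*0 = ((-49 + 4)*0)*0 = -45*0*0 = 0*0 = 0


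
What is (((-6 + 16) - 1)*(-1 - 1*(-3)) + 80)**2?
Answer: 9604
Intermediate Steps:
(((-6 + 16) - 1)*(-1 - 1*(-3)) + 80)**2 = ((10 - 1)*(-1 + 3) + 80)**2 = (9*2 + 80)**2 = (18 + 80)**2 = 98**2 = 9604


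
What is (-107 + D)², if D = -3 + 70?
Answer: 1600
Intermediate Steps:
D = 67
(-107 + D)² = (-107 + 67)² = (-40)² = 1600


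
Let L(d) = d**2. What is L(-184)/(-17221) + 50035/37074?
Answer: -393524609/638451354 ≈ -0.61637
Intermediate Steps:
L(-184)/(-17221) + 50035/37074 = (-184)**2/(-17221) + 50035/37074 = 33856*(-1/17221) + 50035*(1/37074) = -33856/17221 + 50035/37074 = -393524609/638451354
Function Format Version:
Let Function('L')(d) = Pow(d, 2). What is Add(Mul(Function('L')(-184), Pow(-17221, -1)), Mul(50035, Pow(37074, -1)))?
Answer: Rational(-393524609, 638451354) ≈ -0.61637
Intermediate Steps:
Add(Mul(Function('L')(-184), Pow(-17221, -1)), Mul(50035, Pow(37074, -1))) = Add(Mul(Pow(-184, 2), Pow(-17221, -1)), Mul(50035, Pow(37074, -1))) = Add(Mul(33856, Rational(-1, 17221)), Mul(50035, Rational(1, 37074))) = Add(Rational(-33856, 17221), Rational(50035, 37074)) = Rational(-393524609, 638451354)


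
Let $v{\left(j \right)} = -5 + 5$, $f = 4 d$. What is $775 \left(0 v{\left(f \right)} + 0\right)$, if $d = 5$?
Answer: $0$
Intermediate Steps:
$f = 20$ ($f = 4 \cdot 5 = 20$)
$v{\left(j \right)} = 0$
$775 \left(0 v{\left(f \right)} + 0\right) = 775 \left(0 \cdot 0 + 0\right) = 775 \left(0 + 0\right) = 775 \cdot 0 = 0$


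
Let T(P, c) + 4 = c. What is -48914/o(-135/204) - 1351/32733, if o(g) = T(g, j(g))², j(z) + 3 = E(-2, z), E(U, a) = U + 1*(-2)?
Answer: -1601265433/3960693 ≈ -404.29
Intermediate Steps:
E(U, a) = -2 + U (E(U, a) = U - 2 = -2 + U)
j(z) = -7 (j(z) = -3 + (-2 - 2) = -3 - 4 = -7)
T(P, c) = -4 + c
o(g) = 121 (o(g) = (-4 - 7)² = (-11)² = 121)
-48914/o(-135/204) - 1351/32733 = -48914/121 - 1351/32733 = -1601265433/3960693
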